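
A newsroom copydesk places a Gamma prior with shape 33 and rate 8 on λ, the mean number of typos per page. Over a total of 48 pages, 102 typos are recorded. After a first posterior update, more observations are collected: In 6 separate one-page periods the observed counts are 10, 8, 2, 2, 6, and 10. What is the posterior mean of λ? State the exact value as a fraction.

Total count 102 over total exposure 48 pages.
After the first batch: Gamma(33 + 102, 8 + 48) = Gamma(135, 56).
Total count: 10 + 8 + 2 + 2 + 6 + 10 = 38.
Total exposure: 6 pages.
After the second batch: Gamma(135 + 38, 56 + 6) = Gamma(173, 62).
Posterior mean = α'/β' = 173/62.

173/62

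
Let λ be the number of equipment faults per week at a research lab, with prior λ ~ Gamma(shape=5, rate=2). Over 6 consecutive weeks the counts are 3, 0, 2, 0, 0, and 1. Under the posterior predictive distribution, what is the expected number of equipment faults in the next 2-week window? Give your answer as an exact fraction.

Total count: 3 + 0 + 2 + 0 + 0 + 1 = 6.
Total exposure: 6 weeks.
Conjugate update: add total count to the shape and total exposure to the rate, giving Gamma(11, 8).
Predictive mean over a 2-week window = T·E[λ|data] = 2·11/8 = 11/4.

11/4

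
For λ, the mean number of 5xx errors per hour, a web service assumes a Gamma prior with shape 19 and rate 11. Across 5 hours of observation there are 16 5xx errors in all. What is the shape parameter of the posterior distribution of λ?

Total count 16 over total exposure 5 hours.
Gamma(α, β) with Poisson data over total exposure Σt gives posterior Gamma(α+Σx, β+Σt) = Gamma(35, 16).

35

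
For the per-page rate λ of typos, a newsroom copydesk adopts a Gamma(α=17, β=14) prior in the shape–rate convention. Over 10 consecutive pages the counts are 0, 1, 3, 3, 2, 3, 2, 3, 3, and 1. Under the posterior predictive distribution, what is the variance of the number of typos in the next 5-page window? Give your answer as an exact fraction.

2755/288

Total count: 0 + 1 + 3 + 3 + 2 + 3 + 2 + 3 + 3 + 1 = 21.
Total exposure: 10 pages.
The Gamma prior is conjugate for the Poisson rate, so λ | data ~ Gamma(17+21, 14+10) = Gamma(38, 24).
The posterior predictive for a window of length T is Negative Binomial with variance T·α'·(β'+T)/β'² = 5·38·29/576 = 2755/288.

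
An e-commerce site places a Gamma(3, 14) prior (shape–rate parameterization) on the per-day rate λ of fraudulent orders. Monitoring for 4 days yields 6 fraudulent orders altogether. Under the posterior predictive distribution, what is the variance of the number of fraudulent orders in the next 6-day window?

4

Total count 6 over total exposure 4 days.
By Gamma–Poisson conjugacy, the posterior is Gamma(α + Σx, β + Σt) = Gamma(3 + 6, 14 + 4) = Gamma(9, 18).
The posterior predictive for a window of length T is Negative Binomial with variance T·α'·(β'+T)/β'² = 6·9·24/324 = 4.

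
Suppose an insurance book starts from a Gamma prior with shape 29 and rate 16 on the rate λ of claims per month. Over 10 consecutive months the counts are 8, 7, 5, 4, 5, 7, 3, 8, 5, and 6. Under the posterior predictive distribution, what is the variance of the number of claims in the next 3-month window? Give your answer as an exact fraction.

7569/676

Total count: 8 + 7 + 5 + 4 + 5 + 7 + 3 + 8 + 5 + 6 = 58.
Total exposure: 10 months.
Posterior: α' = 29 + 58 = 87, β' = 16 + 10 = 26.
The posterior predictive for a window of length T is Negative Binomial with variance T·α'·(β'+T)/β'² = 3·87·29/676 = 7569/676.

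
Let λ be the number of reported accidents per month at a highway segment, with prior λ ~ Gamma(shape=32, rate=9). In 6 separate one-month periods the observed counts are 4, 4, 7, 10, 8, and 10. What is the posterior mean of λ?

5

Total count: 4 + 4 + 7 + 10 + 8 + 10 = 43.
Total exposure: 6 months.
The Gamma prior is conjugate for the Poisson rate, so λ | data ~ Gamma(32+43, 9+6) = Gamma(75, 15).
Posterior mean = α'/β' = 75/15 = 5.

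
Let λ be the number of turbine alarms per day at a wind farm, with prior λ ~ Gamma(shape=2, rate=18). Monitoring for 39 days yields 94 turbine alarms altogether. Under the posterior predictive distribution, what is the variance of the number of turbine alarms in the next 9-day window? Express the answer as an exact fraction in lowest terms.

Total count 94 over total exposure 39 days.
Gamma(α, β) with Poisson data over total exposure Σt gives posterior Gamma(α+Σx, β+Σt) = Gamma(96, 57).
The posterior predictive for a window of length T is Negative Binomial with variance T·α'·(β'+T)/β'² = 9·96·66/3249 = 6336/361.

6336/361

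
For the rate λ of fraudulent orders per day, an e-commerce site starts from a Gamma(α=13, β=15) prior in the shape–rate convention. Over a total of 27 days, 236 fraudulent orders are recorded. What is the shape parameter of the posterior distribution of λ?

Total count 236 over total exposure 27 days.
By Gamma–Poisson conjugacy, the posterior is Gamma(α + Σx, β + Σt) = Gamma(13 + 236, 15 + 27) = Gamma(249, 42).

249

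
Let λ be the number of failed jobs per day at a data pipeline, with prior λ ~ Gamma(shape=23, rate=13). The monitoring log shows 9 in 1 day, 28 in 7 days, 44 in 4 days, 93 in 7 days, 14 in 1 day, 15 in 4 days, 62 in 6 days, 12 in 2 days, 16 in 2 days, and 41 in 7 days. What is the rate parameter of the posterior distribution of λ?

Total count: 9 + 28 + 44 + 93 + 14 + 15 + 62 + 12 + 16 + 41 = 334.
Total exposure: 1 + 7 + 4 + 7 + 1 + 4 + 6 + 2 + 2 + 7 = 41 days.
Gamma(α, β) with Poisson data over total exposure Σt gives posterior Gamma(α+Σx, β+Σt) = Gamma(357, 54).

54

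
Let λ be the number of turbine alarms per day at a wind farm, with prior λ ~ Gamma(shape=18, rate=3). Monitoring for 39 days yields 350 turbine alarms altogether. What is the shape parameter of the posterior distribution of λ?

Total count 350 over total exposure 39 days.
Gamma(α, β) with Poisson data over total exposure Σt gives posterior Gamma(α+Σx, β+Σt) = Gamma(368, 42).

368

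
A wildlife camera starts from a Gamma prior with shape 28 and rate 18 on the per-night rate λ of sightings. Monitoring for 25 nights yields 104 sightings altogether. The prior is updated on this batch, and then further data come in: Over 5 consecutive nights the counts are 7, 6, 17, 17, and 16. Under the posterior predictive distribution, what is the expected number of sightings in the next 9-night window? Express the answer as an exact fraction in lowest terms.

Total count 104 over total exposure 25 nights.
After the first batch: Gamma(28 + 104, 18 + 25) = Gamma(132, 43).
Total count: 7 + 6 + 17 + 17 + 16 = 63.
Total exposure: 5 nights.
After the second batch: Gamma(132 + 63, 43 + 5) = Gamma(195, 48).
Predictive mean over a 9-night window = T·E[λ|data] = 9·195/48 = 585/16.

585/16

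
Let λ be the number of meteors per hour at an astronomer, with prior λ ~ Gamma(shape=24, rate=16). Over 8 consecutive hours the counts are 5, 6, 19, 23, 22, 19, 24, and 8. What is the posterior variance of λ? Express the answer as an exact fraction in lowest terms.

Total count: 5 + 6 + 19 + 23 + 22 + 19 + 24 + 8 = 126.
Total exposure: 8 hours.
Posterior: α' = 24 + 126 = 150, β' = 16 + 8 = 24.
Posterior variance = α'/β'² = 150/576 = 25/96.

25/96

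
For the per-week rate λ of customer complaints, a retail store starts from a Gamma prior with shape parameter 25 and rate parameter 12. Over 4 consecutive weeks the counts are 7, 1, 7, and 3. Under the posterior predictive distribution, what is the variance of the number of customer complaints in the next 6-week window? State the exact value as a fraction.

1419/64

Total count: 7 + 1 + 7 + 3 = 18.
Total exposure: 4 weeks.
By Gamma–Poisson conjugacy, the posterior is Gamma(α + Σx, β + Σt) = Gamma(25 + 18, 12 + 4) = Gamma(43, 16).
The posterior predictive for a window of length T is Negative Binomial with variance T·α'·(β'+T)/β'² = 6·43·22/256 = 1419/64.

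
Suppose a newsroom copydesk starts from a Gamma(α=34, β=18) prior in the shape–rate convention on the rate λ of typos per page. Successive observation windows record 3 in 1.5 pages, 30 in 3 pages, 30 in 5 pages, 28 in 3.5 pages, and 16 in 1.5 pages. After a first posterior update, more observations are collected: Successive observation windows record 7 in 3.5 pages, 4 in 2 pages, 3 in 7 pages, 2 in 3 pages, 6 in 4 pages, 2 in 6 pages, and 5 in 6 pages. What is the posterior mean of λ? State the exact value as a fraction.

85/32

Total count: 3 + 30 + 30 + 28 + 16 = 107.
Total exposure: 1.5 + 3 + 5 + 3.5 + 1.5 = 14.5 pages.
After the first batch: Gamma(34 + 107, 18 + 14.5) = Gamma(141, 65/2).
Total count: 7 + 4 + 3 + 2 + 6 + 2 + 5 = 29.
Total exposure: 3.5 + 2 + 7 + 3 + 4 + 6 + 6 = 31.5 pages.
After the second batch: Gamma(141 + 29, 65/2 + 31.5) = Gamma(170, 64).
Posterior mean = α'/β' = 170/64 = 85/32.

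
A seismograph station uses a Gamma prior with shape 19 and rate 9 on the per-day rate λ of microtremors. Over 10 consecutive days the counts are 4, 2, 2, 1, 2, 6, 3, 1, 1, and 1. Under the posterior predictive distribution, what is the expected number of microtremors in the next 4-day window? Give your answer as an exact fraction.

Total count: 4 + 2 + 2 + 1 + 2 + 6 + 3 + 1 + 1 + 1 = 23.
Total exposure: 10 days.
Posterior: α' = 19 + 23 = 42, β' = 9 + 10 = 19.
Predictive mean over a 4-day window = T·E[λ|data] = 4·42/19 = 168/19.

168/19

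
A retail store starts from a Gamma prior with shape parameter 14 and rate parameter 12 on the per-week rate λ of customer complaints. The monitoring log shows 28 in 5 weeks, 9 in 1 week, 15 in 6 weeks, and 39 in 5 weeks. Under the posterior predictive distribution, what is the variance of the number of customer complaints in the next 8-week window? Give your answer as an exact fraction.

Total count: 28 + 9 + 15 + 39 = 91.
Total exposure: 5 + 1 + 6 + 5 = 17 weeks.
Gamma(α, β) with Poisson data over total exposure Σt gives posterior Gamma(α+Σx, β+Σt) = Gamma(105, 29).
The posterior predictive for a window of length T is Negative Binomial with variance T·α'·(β'+T)/β'² = 8·105·37/841 = 31080/841.

31080/841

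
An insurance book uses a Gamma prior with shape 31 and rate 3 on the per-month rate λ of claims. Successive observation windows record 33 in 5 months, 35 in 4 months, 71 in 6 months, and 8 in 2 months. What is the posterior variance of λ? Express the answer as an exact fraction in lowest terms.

89/200

Total count: 33 + 35 + 71 + 8 = 147.
Total exposure: 5 + 4 + 6 + 2 = 17 months.
Conjugate update: add total count to the shape and total exposure to the rate, giving Gamma(178, 20).
Posterior variance = α'/β'² = 178/400 = 89/200.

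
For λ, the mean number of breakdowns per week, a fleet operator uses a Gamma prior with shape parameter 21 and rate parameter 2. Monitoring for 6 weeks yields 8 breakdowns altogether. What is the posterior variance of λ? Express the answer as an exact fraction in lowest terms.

29/64

Total count 8 over total exposure 6 weeks.
Posterior: α' = 21 + 8 = 29, β' = 2 + 6 = 8.
Posterior variance = α'/β'² = 29/64.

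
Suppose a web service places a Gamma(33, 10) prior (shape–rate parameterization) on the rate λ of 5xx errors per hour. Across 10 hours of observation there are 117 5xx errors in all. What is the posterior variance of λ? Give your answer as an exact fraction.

Total count 117 over total exposure 10 hours.
Gamma(α, β) with Poisson data over total exposure Σt gives posterior Gamma(α+Σx, β+Σt) = Gamma(150, 20).
Posterior variance = α'/β'² = 150/400 = 3/8.

3/8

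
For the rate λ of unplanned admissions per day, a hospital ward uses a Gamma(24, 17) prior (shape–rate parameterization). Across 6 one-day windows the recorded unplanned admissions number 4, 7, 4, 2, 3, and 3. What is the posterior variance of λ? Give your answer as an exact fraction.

Total count: 4 + 7 + 4 + 2 + 3 + 3 = 23.
Total exposure: 6 days.
The Gamma prior is conjugate for the Poisson rate, so λ | data ~ Gamma(24+23, 17+6) = Gamma(47, 23).
Posterior variance = α'/β'² = 47/529.

47/529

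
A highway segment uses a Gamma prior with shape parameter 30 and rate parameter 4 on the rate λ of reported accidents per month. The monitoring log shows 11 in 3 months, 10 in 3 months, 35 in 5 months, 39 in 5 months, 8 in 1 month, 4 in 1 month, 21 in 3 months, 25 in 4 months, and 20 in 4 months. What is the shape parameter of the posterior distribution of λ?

203

Total count: 11 + 10 + 35 + 39 + 8 + 4 + 21 + 25 + 20 = 173.
Total exposure: 3 + 3 + 5 + 5 + 1 + 1 + 3 + 4 + 4 = 29 months.
Posterior: α' = 30 + 173 = 203, β' = 4 + 29 = 33.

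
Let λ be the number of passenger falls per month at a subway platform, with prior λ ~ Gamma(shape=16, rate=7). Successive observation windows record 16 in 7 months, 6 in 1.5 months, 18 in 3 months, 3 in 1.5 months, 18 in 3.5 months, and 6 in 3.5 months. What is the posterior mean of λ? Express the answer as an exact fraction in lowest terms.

83/27

Total count: 16 + 6 + 18 + 3 + 18 + 6 = 67.
Total exposure: 7 + 1.5 + 3 + 1.5 + 3.5 + 3.5 = 20 months.
Conjugate update: add total count to the shape and total exposure to the rate, giving Gamma(83, 27).
Posterior mean = α'/β' = 83/27.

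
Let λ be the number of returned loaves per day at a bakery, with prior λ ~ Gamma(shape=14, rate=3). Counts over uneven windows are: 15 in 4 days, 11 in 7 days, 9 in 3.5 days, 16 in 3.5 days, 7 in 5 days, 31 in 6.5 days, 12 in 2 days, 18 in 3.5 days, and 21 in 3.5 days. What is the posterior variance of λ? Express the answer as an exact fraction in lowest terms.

Total count: 15 + 11 + 9 + 16 + 7 + 31 + 12 + 18 + 21 = 140.
Total exposure: 4 + 7 + 3.5 + 3.5 + 5 + 6.5 + 2 + 3.5 + 3.5 = 38.5 days.
Gamma(α, β) with Poisson data over total exposure Σt gives posterior Gamma(α+Σx, β+Σt) = Gamma(154, 83/2).
Posterior variance = α'/β'² = 154/(6889/4) = 616/6889.

616/6889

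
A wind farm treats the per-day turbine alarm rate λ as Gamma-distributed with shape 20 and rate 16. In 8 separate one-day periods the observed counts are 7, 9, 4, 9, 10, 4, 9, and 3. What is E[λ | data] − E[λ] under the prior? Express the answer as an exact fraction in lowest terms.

15/8

Total count: 7 + 9 + 4 + 9 + 10 + 4 + 9 + 3 = 55.
Total exposure: 8 days.
Posterior: α' = 20 + 55 = 75, β' = 16 + 8 = 24.
Posterior mean = 75/24 = 25/8; prior mean = 20/16 = 5/4. Difference = 25/8 − 5/4 = 15/8.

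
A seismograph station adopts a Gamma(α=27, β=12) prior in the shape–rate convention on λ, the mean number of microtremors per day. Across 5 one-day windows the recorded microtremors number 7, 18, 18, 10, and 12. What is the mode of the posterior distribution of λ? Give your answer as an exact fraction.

91/17

Total count: 7 + 18 + 18 + 10 + 12 = 65.
Total exposure: 5 days.
Gamma(α, β) with Poisson data over total exposure Σt gives posterior Gamma(α+Σx, β+Σt) = Gamma(92, 17).
Posterior mode = (α'−1)/β' = 91/17.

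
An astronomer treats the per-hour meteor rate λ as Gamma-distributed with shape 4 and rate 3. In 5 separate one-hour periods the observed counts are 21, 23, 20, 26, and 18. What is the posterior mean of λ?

Total count: 21 + 23 + 20 + 26 + 18 = 108.
Total exposure: 5 hours.
Conjugate update: add total count to the shape and total exposure to the rate, giving Gamma(112, 8).
Posterior mean = α'/β' = 112/8 = 14.

14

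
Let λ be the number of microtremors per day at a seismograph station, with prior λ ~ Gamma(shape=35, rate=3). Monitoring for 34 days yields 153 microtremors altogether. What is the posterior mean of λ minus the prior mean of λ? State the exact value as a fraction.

-731/111

Total count 153 over total exposure 34 days.
By Gamma–Poisson conjugacy, the posterior is Gamma(α + Σx, β + Σt) = Gamma(35 + 153, 3 + 34) = Gamma(188, 37).
Posterior mean = 188/37 = 188/37; prior mean = 35/3 = 35/3. Difference = 188/37 − 35/3 = -731/111.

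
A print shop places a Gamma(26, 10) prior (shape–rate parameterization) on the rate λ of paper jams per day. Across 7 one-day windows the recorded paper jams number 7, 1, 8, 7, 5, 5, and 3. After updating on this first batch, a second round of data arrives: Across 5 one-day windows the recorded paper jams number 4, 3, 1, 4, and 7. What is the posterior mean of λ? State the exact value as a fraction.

81/22

Total count: 7 + 1 + 8 + 7 + 5 + 5 + 3 = 36.
Total exposure: 7 days.
After the first batch: Gamma(26 + 36, 10 + 7) = Gamma(62, 17).
Total count: 4 + 3 + 1 + 4 + 7 = 19.
Total exposure: 5 days.
After the second batch: Gamma(62 + 19, 17 + 5) = Gamma(81, 22).
Posterior mean = α'/β' = 81/22.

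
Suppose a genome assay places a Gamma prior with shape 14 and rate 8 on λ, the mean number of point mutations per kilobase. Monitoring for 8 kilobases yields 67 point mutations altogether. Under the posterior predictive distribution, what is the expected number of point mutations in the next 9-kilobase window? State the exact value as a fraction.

Total count 67 over total exposure 8 kilobases.
By Gamma–Poisson conjugacy, the posterior is Gamma(α + Σx, β + Σt) = Gamma(14 + 67, 8 + 8) = Gamma(81, 16).
Predictive mean over a 9-kilobase window = T·E[λ|data] = 9·81/16 = 729/16.

729/16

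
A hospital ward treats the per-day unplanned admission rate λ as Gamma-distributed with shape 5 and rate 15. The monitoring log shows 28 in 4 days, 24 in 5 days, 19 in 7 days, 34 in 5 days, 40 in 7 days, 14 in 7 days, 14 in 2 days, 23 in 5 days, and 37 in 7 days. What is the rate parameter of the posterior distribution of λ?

Total count: 28 + 24 + 19 + 34 + 40 + 14 + 14 + 23 + 37 = 233.
Total exposure: 4 + 5 + 7 + 5 + 7 + 7 + 2 + 5 + 7 = 49 days.
Gamma(α, β) with Poisson data over total exposure Σt gives posterior Gamma(α+Σx, β+Σt) = Gamma(238, 64).

64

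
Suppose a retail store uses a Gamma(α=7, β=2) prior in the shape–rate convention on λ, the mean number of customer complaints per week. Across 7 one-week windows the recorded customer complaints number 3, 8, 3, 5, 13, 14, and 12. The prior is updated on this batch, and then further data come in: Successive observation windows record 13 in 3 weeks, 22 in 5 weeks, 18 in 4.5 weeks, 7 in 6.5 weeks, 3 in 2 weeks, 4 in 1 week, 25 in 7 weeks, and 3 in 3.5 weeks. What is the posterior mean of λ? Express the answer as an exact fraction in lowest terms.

320/83

Total count: 3 + 8 + 3 + 5 + 13 + 14 + 12 = 58.
Total exposure: 7 weeks.
After the first batch: Gamma(7 + 58, 2 + 7) = Gamma(65, 9).
Total count: 13 + 22 + 18 + 7 + 3 + 4 + 25 + 3 = 95.
Total exposure: 3 + 5 + 4.5 + 6.5 + 2 + 1 + 7 + 3.5 = 32.5 weeks.
After the second batch: Gamma(65 + 95, 9 + 32.5) = Gamma(160, 83/2).
Posterior mean = α'/β' = 160/(83/2) = 320/83.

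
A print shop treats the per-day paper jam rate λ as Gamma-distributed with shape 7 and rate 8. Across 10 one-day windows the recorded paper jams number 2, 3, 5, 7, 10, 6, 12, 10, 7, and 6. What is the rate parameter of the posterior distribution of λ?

Total count: 2 + 3 + 5 + 7 + 10 + 6 + 12 + 10 + 7 + 6 = 68.
Total exposure: 10 days.
By Gamma–Poisson conjugacy, the posterior is Gamma(α + Σx, β + Σt) = Gamma(7 + 68, 8 + 10) = Gamma(75, 18).

18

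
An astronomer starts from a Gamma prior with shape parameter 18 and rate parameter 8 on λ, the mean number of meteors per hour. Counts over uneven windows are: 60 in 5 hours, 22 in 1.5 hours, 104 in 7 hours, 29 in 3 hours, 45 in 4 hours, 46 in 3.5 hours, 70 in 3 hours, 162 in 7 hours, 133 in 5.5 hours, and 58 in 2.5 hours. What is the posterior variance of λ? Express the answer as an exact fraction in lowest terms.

Total count: 60 + 22 + 104 + 29 + 45 + 46 + 70 + 162 + 133 + 58 = 729.
Total exposure: 5 + 1.5 + 7 + 3 + 4 + 3.5 + 3 + 7 + 5.5 + 2.5 = 42 hours.
Gamma(α, β) with Poisson data over total exposure Σt gives posterior Gamma(α+Σx, β+Σt) = Gamma(747, 50).
Posterior variance = α'/β'² = 747/2500.

747/2500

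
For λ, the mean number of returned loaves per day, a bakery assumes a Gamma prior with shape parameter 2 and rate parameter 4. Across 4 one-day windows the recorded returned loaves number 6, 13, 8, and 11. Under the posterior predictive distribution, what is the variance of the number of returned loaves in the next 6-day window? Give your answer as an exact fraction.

Total count: 6 + 13 + 8 + 11 = 38.
Total exposure: 4 days.
The Gamma prior is conjugate for the Poisson rate, so λ | data ~ Gamma(2+38, 4+4) = Gamma(40, 8).
The posterior predictive for a window of length T is Negative Binomial with variance T·α'·(β'+T)/β'² = 6·40·14/64 = 105/2.

105/2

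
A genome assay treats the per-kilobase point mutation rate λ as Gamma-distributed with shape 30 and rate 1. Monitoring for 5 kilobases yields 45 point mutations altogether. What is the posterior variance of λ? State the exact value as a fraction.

Total count 45 over total exposure 5 kilobases.
Conjugate update: add total count to the shape and total exposure to the rate, giving Gamma(75, 6).
Posterior variance = α'/β'² = 75/36 = 25/12.

25/12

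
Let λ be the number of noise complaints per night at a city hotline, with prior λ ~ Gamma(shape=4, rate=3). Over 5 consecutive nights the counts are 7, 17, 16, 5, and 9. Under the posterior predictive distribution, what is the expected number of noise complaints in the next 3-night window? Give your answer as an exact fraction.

Total count: 7 + 17 + 16 + 5 + 9 = 54.
Total exposure: 5 nights.
Gamma(α, β) with Poisson data over total exposure Σt gives posterior Gamma(α+Σx, β+Σt) = Gamma(58, 8).
Predictive mean over a 3-night window = T·E[λ|data] = 3·58/8 = 87/4.

87/4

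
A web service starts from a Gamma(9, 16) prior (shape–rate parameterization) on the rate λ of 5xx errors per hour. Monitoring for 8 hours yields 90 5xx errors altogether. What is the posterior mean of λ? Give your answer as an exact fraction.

Total count 90 over total exposure 8 hours.
Posterior: α' = 9 + 90 = 99, β' = 16 + 8 = 24.
Posterior mean = α'/β' = 99/24 = 33/8.

33/8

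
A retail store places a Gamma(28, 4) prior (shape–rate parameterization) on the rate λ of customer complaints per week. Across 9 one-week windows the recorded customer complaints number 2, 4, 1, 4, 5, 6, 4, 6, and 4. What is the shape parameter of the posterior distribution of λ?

64

Total count: 2 + 4 + 1 + 4 + 5 + 6 + 4 + 6 + 4 = 36.
Total exposure: 9 weeks.
Conjugate update: add total count to the shape and total exposure to the rate, giving Gamma(64, 13).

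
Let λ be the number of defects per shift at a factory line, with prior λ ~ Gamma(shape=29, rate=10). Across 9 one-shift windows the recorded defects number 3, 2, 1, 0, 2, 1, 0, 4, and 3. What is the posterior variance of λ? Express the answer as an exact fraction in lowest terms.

45/361

Total count: 3 + 2 + 1 + 0 + 2 + 1 + 0 + 4 + 3 = 16.
Total exposure: 9 shifts.
Gamma(α, β) with Poisson data over total exposure Σt gives posterior Gamma(α+Σx, β+Σt) = Gamma(45, 19).
Posterior variance = α'/β'² = 45/361.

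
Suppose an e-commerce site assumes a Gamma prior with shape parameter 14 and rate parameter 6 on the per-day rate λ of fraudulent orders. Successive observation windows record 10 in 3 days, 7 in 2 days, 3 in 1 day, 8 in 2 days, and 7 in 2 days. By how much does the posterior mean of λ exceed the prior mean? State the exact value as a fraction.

Total count: 10 + 7 + 3 + 8 + 7 = 35.
Total exposure: 3 + 2 + 1 + 2 + 2 = 10 days.
Conjugate update: add total count to the shape and total exposure to the rate, giving Gamma(49, 16).
Posterior mean = 49/16 = 49/16; prior mean = 14/6 = 7/3. Difference = 49/16 − 7/3 = 35/48.

35/48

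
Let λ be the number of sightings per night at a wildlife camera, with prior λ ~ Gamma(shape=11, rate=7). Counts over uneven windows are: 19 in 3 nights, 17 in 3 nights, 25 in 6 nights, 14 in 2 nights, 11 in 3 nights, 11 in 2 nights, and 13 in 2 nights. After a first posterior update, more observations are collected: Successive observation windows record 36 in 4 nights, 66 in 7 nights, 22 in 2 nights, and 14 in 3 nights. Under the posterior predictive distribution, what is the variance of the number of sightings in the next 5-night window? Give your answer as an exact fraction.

Total count: 19 + 17 + 25 + 14 + 11 + 11 + 13 = 110.
Total exposure: 3 + 3 + 6 + 2 + 3 + 2 + 2 = 21 nights.
After the first batch: Gamma(11 + 110, 7 + 21) = Gamma(121, 28).
Total count: 36 + 66 + 22 + 14 = 138.
Total exposure: 4 + 7 + 2 + 3 = 16 nights.
After the second batch: Gamma(121 + 138, 28 + 16) = Gamma(259, 44).
The posterior predictive for a window of length T is Negative Binomial with variance T·α'·(β'+T)/β'² = 5·259·49/1936 = 63455/1936.

63455/1936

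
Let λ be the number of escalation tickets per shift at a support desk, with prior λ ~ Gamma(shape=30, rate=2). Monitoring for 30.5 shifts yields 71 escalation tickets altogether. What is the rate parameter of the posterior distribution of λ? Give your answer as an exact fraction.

Total count 71 over total exposure 30.5 shifts.
The Gamma prior is conjugate for the Poisson rate, so λ | data ~ Gamma(30+71, 2+30.5) = Gamma(101, 65/2).

65/2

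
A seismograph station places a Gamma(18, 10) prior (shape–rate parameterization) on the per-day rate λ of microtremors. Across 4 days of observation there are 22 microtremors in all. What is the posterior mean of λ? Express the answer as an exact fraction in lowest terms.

20/7

Total count 22 over total exposure 4 days.
Conjugate update: add total count to the shape and total exposure to the rate, giving Gamma(40, 14).
Posterior mean = α'/β' = 40/14 = 20/7.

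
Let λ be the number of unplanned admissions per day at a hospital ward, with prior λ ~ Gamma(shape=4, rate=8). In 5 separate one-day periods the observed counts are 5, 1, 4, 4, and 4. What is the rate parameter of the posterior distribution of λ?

13

Total count: 5 + 1 + 4 + 4 + 4 = 18.
Total exposure: 5 days.
The Gamma prior is conjugate for the Poisson rate, so λ | data ~ Gamma(4+18, 8+5) = Gamma(22, 13).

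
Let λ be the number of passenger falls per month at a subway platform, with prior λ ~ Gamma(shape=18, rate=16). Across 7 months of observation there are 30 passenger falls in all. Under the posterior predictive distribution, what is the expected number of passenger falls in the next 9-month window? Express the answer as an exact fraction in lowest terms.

Total count 30 over total exposure 7 months.
Posterior: α' = 18 + 30 = 48, β' = 16 + 7 = 23.
Predictive mean over a 9-month window = T·E[λ|data] = 9·48/23 = 432/23.

432/23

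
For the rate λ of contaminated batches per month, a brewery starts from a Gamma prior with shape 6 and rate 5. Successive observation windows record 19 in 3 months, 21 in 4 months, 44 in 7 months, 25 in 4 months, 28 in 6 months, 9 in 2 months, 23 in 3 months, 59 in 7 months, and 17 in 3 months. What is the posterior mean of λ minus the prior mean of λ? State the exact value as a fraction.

Total count: 19 + 21 + 44 + 25 + 28 + 9 + 23 + 59 + 17 = 245.
Total exposure: 3 + 4 + 7 + 4 + 6 + 2 + 3 + 7 + 3 = 39 months.
The Gamma prior is conjugate for the Poisson rate, so λ | data ~ Gamma(6+245, 5+39) = Gamma(251, 44).
Posterior mean = 251/44 = 251/44; prior mean = 6/5 = 6/5. Difference = 251/44 − 6/5 = 991/220.

991/220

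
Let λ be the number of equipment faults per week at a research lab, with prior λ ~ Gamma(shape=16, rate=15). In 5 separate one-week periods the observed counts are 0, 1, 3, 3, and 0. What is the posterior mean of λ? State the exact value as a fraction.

Total count: 0 + 1 + 3 + 3 + 0 = 7.
Total exposure: 5 weeks.
The Gamma prior is conjugate for the Poisson rate, so λ | data ~ Gamma(16+7, 15+5) = Gamma(23, 20).
Posterior mean = α'/β' = 23/20.

23/20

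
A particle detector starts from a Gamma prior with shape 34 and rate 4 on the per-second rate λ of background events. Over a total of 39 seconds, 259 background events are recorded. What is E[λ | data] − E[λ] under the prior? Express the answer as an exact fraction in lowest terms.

Total count 259 over total exposure 39 seconds.
The Gamma prior is conjugate for the Poisson rate, so λ | data ~ Gamma(34+259, 4+39) = Gamma(293, 43).
Posterior mean = 293/43 = 293/43; prior mean = 34/4 = 17/2. Difference = 293/43 − 17/2 = -145/86.

-145/86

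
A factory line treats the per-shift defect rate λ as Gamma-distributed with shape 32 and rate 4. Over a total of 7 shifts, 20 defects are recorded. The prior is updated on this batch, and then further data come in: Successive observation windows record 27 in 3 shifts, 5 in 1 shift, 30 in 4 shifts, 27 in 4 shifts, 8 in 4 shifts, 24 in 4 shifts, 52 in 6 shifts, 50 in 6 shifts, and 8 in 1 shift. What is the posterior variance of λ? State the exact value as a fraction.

Total count 20 over total exposure 7 shifts.
After the first batch: Gamma(32 + 20, 4 + 7) = Gamma(52, 11).
Total count: 27 + 5 + 30 + 27 + 8 + 24 + 52 + 50 + 8 = 231.
Total exposure: 3 + 1 + 4 + 4 + 4 + 4 + 6 + 6 + 1 = 33 shifts.
After the second batch: Gamma(52 + 231, 11 + 33) = Gamma(283, 44).
Posterior variance = α'/β'² = 283/1936.

283/1936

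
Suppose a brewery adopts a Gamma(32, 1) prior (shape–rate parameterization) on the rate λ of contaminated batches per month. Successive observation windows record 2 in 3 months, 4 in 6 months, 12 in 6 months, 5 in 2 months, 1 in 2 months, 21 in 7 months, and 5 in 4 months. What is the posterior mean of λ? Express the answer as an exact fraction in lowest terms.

Total count: 2 + 4 + 12 + 5 + 1 + 21 + 5 = 50.
Total exposure: 3 + 6 + 6 + 2 + 2 + 7 + 4 = 30 months.
By Gamma–Poisson conjugacy, the posterior is Gamma(α + Σx, β + Σt) = Gamma(32 + 50, 1 + 30) = Gamma(82, 31).
Posterior mean = α'/β' = 82/31.

82/31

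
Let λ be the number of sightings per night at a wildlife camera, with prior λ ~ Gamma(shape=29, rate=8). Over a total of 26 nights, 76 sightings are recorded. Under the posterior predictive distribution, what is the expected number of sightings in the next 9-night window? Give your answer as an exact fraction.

Total count 76 over total exposure 26 nights.
By Gamma–Poisson conjugacy, the posterior is Gamma(α + Σx, β + Σt) = Gamma(29 + 76, 8 + 26) = Gamma(105, 34).
Predictive mean over a 9-night window = T·E[λ|data] = 9·105/34 = 945/34.

945/34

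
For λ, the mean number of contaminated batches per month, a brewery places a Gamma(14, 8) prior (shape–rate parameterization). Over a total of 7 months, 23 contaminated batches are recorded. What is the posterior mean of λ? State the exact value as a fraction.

Total count 23 over total exposure 7 months.
Conjugate update: add total count to the shape and total exposure to the rate, giving Gamma(37, 15).
Posterior mean = α'/β' = 37/15.

37/15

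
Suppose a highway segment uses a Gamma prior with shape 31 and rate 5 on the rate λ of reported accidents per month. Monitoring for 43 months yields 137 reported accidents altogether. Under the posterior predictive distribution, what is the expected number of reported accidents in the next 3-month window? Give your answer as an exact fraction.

21/2

Total count 137 over total exposure 43 months.
By Gamma–Poisson conjugacy, the posterior is Gamma(α + Σx, β + Σt) = Gamma(31 + 137, 5 + 43) = Gamma(168, 48).
Predictive mean over a 3-month window = T·E[λ|data] = 3·168/48 = 21/2.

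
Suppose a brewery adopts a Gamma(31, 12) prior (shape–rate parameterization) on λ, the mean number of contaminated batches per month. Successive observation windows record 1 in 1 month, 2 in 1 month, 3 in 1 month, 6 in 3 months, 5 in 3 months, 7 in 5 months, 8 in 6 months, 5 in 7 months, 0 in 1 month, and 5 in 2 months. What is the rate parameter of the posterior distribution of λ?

42

Total count: 1 + 2 + 3 + 6 + 5 + 7 + 8 + 5 + 0 + 5 = 42.
Total exposure: 1 + 1 + 1 + 3 + 3 + 5 + 6 + 7 + 1 + 2 = 30 months.
Gamma(α, β) with Poisson data over total exposure Σt gives posterior Gamma(α+Σx, β+Σt) = Gamma(73, 42).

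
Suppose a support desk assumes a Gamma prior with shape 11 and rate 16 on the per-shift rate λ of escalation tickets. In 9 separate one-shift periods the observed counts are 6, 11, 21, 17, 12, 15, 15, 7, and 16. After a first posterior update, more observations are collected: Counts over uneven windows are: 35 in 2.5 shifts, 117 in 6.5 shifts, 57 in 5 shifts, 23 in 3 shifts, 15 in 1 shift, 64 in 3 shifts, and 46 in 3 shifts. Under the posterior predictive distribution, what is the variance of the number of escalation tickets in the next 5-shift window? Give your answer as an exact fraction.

Total count: 6 + 11 + 21 + 17 + 12 + 15 + 15 + 7 + 16 = 120.
Total exposure: 9 shifts.
After the first batch: Gamma(11 + 120, 16 + 9) = Gamma(131, 25).
Total count: 35 + 117 + 57 + 23 + 15 + 64 + 46 = 357.
Total exposure: 2.5 + 6.5 + 5 + 3 + 1 + 3 + 3 = 24 shifts.
After the second batch: Gamma(131 + 357, 25 + 24) = Gamma(488, 49).
The posterior predictive for a window of length T is Negative Binomial with variance T·α'·(β'+T)/β'² = 5·488·54/2401 = 131760/2401.

131760/2401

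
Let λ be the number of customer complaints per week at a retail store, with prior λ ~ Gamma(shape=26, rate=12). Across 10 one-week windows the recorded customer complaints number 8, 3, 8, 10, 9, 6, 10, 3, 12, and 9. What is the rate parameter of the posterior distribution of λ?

Total count: 8 + 3 + 8 + 10 + 9 + 6 + 10 + 3 + 12 + 9 = 78.
Total exposure: 10 weeks.
Conjugate update: add total count to the shape and total exposure to the rate, giving Gamma(104, 22).

22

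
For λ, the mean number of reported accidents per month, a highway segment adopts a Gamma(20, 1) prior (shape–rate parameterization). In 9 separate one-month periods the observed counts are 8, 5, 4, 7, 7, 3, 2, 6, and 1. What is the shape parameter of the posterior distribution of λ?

Total count: 8 + 5 + 4 + 7 + 7 + 3 + 2 + 6 + 1 = 43.
Total exposure: 9 months.
The Gamma prior is conjugate for the Poisson rate, so λ | data ~ Gamma(20+43, 1+9) = Gamma(63, 10).

63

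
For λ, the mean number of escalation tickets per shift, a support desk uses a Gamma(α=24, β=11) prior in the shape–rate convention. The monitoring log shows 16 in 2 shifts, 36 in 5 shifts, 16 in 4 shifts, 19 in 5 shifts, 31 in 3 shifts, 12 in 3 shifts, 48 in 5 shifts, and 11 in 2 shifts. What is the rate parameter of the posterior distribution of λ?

40

Total count: 16 + 36 + 16 + 19 + 31 + 12 + 48 + 11 = 189.
Total exposure: 2 + 5 + 4 + 5 + 3 + 3 + 5 + 2 = 29 shifts.
Conjugate update: add total count to the shape and total exposure to the rate, giving Gamma(213, 40).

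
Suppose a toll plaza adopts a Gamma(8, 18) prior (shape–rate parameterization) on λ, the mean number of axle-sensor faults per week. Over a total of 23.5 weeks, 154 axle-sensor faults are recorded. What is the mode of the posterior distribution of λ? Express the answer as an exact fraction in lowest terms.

322/83

Total count 154 over total exposure 23.5 weeks.
Conjugate update: add total count to the shape and total exposure to the rate, giving Gamma(162, 83/2).
Posterior mode = (α'−1)/β' = 161/(83/2) = 322/83.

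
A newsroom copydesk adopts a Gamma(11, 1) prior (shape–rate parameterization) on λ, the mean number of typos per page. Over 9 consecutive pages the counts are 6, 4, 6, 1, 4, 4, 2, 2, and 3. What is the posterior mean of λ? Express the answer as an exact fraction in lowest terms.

43/10

Total count: 6 + 4 + 6 + 1 + 4 + 4 + 2 + 2 + 3 = 32.
Total exposure: 9 pages.
The Gamma prior is conjugate for the Poisson rate, so λ | data ~ Gamma(11+32, 1+9) = Gamma(43, 10).
Posterior mean = α'/β' = 43/10.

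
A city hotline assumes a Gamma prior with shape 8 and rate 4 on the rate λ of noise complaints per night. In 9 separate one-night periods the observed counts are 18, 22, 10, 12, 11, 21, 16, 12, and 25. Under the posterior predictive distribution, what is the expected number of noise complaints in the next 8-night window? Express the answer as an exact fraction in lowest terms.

1240/13

Total count: 18 + 22 + 10 + 12 + 11 + 21 + 16 + 12 + 25 = 147.
Total exposure: 9 nights.
Conjugate update: add total count to the shape and total exposure to the rate, giving Gamma(155, 13).
Predictive mean over an 8-night window = T·E[λ|data] = 8·155/13 = 1240/13.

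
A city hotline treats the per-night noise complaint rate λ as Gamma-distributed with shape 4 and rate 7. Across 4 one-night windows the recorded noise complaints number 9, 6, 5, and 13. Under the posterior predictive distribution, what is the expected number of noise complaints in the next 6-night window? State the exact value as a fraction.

Total count: 9 + 6 + 5 + 13 = 33.
Total exposure: 4 nights.
Posterior: α' = 4 + 33 = 37, β' = 7 + 4 = 11.
Predictive mean over a 6-night window = T·E[λ|data] = 6·37/11 = 222/11.

222/11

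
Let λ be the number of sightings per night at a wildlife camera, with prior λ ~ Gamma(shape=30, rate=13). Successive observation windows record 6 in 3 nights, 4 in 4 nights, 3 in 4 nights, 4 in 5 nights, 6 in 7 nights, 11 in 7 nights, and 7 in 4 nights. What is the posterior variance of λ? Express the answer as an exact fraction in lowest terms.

Total count: 6 + 4 + 3 + 4 + 6 + 11 + 7 = 41.
Total exposure: 3 + 4 + 4 + 5 + 7 + 7 + 4 = 34 nights.
By Gamma–Poisson conjugacy, the posterior is Gamma(α + Σx, β + Σt) = Gamma(30 + 41, 13 + 34) = Gamma(71, 47).
Posterior variance = α'/β'² = 71/2209.

71/2209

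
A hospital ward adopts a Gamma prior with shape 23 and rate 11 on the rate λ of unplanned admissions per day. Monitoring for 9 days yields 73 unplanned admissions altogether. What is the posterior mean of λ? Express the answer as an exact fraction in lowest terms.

24/5

Total count 73 over total exposure 9 days.
By Gamma–Poisson conjugacy, the posterior is Gamma(α + Σx, β + Σt) = Gamma(23 + 73, 11 + 9) = Gamma(96, 20).
Posterior mean = α'/β' = 96/20 = 24/5.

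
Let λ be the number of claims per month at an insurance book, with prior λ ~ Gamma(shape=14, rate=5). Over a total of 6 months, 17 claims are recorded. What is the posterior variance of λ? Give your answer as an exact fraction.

31/121

Total count 17 over total exposure 6 months.
By Gamma–Poisson conjugacy, the posterior is Gamma(α + Σx, β + Σt) = Gamma(14 + 17, 5 + 6) = Gamma(31, 11).
Posterior variance = α'/β'² = 31/121.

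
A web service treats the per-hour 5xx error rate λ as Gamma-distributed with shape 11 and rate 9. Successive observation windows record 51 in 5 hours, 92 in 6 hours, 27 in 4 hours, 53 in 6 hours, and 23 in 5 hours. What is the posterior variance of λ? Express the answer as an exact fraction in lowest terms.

Total count: 51 + 92 + 27 + 53 + 23 = 246.
Total exposure: 5 + 6 + 4 + 6 + 5 = 26 hours.
Posterior: α' = 11 + 246 = 257, β' = 9 + 26 = 35.
Posterior variance = α'/β'² = 257/1225.

257/1225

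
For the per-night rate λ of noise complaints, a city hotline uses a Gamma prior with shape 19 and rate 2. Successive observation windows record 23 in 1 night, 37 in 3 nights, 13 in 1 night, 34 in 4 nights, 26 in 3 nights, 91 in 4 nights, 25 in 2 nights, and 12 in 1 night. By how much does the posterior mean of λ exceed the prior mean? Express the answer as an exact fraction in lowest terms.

Total count: 23 + 37 + 13 + 34 + 26 + 91 + 25 + 12 = 261.
Total exposure: 1 + 3 + 1 + 4 + 3 + 4 + 2 + 1 = 19 nights.
The Gamma prior is conjugate for the Poisson rate, so λ | data ~ Gamma(19+261, 2+19) = Gamma(280, 21).
Posterior mean = 280/21 = 40/3; prior mean = 19/2 = 19/2. Difference = 40/3 − 19/2 = 23/6.

23/6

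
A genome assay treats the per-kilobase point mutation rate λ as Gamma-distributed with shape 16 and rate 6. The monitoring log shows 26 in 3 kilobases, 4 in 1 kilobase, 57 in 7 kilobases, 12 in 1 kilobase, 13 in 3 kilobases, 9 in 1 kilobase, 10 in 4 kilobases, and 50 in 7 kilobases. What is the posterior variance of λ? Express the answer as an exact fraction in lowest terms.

Total count: 26 + 4 + 57 + 12 + 13 + 9 + 10 + 50 = 181.
Total exposure: 3 + 1 + 7 + 1 + 3 + 1 + 4 + 7 = 27 kilobases.
By Gamma–Poisson conjugacy, the posterior is Gamma(α + Σx, β + Σt) = Gamma(16 + 181, 6 + 27) = Gamma(197, 33).
Posterior variance = α'/β'² = 197/1089.

197/1089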